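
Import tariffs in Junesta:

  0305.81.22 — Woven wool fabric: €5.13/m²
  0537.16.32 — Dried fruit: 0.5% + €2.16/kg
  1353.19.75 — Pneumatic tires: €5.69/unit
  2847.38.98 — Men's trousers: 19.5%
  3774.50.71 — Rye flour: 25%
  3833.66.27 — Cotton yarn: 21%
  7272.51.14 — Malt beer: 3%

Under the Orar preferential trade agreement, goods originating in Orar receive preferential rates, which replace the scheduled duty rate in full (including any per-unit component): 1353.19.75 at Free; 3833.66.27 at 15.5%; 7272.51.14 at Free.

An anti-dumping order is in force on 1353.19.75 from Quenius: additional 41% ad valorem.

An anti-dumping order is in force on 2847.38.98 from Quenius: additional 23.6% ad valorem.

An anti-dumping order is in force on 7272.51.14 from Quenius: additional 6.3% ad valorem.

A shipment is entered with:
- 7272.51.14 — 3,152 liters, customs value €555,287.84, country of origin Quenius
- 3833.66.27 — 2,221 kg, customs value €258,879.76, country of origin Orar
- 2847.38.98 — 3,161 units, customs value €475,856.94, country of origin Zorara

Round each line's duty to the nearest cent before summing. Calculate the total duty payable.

Line 1 (7272.51.14, Quenius, 3,152 liters, €555,287.84):
Base rate for 7272.51.14 is 3%.
7272.51.14 has an FTA preferential rate, but origin Quenius is not Orar; base rate stands.
Additional duty on 7272.51.14 from Quenius: +6.3%. Applied ad valorem rate: 3% + 6.3% = 9.3%.
Duty = €555,287.84 × 9.3% = €51,641.77.
Line 2 (3833.66.27, Orar, 2,221 kg, €258,879.76):
Base rate for 3833.66.27 is 21%.
Origin Orar qualifies under the Junesta–Orar agreement and 3833.66.27 is covered: preferential rate 15.5% applies instead.
Duty = €258,879.76 × 15.5% = €40,126.36.
Line 3 (2847.38.98, Zorara, 3,161 units, €475,856.94):
Base rate for 2847.38.98 is 19.5%.
The additional-duty order on 2847.38.98 targets Quenius, not Zorara; it does not apply.
Duty = €475,856.94 × 19.5% = €92,792.10.
Total = €51,641.77 + €40,126.36 + €92,792.10 = €184,560.23.

€184,560.23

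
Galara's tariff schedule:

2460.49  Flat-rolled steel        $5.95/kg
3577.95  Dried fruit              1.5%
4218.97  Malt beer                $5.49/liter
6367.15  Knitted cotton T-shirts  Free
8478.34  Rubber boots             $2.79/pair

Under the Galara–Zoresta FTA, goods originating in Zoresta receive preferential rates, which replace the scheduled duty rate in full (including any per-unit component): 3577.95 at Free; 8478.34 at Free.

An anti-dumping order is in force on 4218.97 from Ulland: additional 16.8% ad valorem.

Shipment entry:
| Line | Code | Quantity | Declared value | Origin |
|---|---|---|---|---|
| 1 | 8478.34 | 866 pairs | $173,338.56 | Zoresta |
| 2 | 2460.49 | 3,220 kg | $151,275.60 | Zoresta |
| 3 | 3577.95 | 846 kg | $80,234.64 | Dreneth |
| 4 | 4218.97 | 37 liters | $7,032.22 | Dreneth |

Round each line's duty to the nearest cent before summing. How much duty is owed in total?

Line 1 (8478.34, Zoresta, 866 pairs, $173,338.56):
Base rate for 8478.34 is $2.79/pair.
Origin Zoresta qualifies under the Galara–Zoresta agreement and 8478.34 is covered: preferential rate Free applies instead.
Duty = $173,338.56 × 0% = $0.00.
Line 2 (2460.49, Zoresta, 3,220 kg, $151,275.60):
Base rate for 2460.49 is $5.95/kg.
Origin Zoresta is the FTA partner but 2460.49 is not on the preference list; base rate stands.
Duty = 3,220 × $5.95 = $19,159.00.
Line 3 (3577.95, Dreneth, 846 kg, $80,234.64):
Base rate for 3577.95 is 1.5%.
3577.95 has an FTA preferential rate, but origin Dreneth is not Zoresta; base rate stands.
Duty = $80,234.64 × 1.5% = $1,203.52.
Line 4 (4218.97, Dreneth, 37 liters, $7,032.22):
Base rate for 4218.97 is $5.49/liter.
The additional-duty order on 4218.97 targets Ulland, not Dreneth; it does not apply.
Duty = 37 × $5.49 = $203.13.
Total = $0.00 + $19,159.00 + $1,203.52 + $203.13 = $20,565.65.

$20,565.65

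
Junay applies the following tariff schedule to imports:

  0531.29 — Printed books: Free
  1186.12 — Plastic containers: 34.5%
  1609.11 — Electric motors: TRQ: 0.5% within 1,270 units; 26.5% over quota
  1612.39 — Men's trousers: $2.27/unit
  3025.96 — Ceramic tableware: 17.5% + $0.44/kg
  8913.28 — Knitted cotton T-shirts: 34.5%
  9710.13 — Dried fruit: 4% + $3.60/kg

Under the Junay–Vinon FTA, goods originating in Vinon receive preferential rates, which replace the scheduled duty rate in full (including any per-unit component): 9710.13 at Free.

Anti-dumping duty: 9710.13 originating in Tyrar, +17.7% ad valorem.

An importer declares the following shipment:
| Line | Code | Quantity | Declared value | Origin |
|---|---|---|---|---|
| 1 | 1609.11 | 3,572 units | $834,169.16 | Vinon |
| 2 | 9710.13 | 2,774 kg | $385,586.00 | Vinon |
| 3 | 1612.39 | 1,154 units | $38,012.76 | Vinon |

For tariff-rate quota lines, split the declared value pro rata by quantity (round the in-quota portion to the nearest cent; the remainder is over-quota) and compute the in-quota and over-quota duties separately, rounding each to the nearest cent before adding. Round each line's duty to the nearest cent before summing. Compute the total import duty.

Line 1 (1609.11, Vinon, 3,572 units, $834,169.16):
Code 1609.11 is under a tariff-rate quota (threshold 1,270 units). In-quota: 1,270 units at 0.5%; over-quota: 2,302 units at 26.5%.
Pro-rata value split: in-quota = $834,169.16 × 1,270/3,572 = $296,583.10; over-quota = $834,169.16 − $296,583.10 = $537,586.06.
In-quota duty = $296,583.10 × 0.5% = $1,482.92. Over-quota duty = $537,586.06 × 26.5% = $142,460.31.
Line duty = $1,482.92 + $142,460.31 = $143,943.23.
Line 2 (9710.13, Vinon, 2,774 kg, $385,586.00):
Base rate for 9710.13 is 4% + $3.60/kg.
Origin Vinon qualifies under the Junay–Vinon agreement and 9710.13 is covered: preferential rate Free applies instead.
The additional-duty order on 9710.13 targets Tyrar, not Vinon; it does not apply.
Duty = $385,586.00 × 0% = $0.00.
Line 3 (1612.39, Vinon, 1,154 units, $38,012.76):
Base rate for 1612.39 is $2.27/unit.
Origin Vinon is the FTA partner but 1612.39 is not on the preference list; base rate stands.
Duty = 1,154 × $2.27 = $2,619.58.
Total = $143,943.23 + $0.00 + $2,619.58 = $146,562.81.

$146,562.81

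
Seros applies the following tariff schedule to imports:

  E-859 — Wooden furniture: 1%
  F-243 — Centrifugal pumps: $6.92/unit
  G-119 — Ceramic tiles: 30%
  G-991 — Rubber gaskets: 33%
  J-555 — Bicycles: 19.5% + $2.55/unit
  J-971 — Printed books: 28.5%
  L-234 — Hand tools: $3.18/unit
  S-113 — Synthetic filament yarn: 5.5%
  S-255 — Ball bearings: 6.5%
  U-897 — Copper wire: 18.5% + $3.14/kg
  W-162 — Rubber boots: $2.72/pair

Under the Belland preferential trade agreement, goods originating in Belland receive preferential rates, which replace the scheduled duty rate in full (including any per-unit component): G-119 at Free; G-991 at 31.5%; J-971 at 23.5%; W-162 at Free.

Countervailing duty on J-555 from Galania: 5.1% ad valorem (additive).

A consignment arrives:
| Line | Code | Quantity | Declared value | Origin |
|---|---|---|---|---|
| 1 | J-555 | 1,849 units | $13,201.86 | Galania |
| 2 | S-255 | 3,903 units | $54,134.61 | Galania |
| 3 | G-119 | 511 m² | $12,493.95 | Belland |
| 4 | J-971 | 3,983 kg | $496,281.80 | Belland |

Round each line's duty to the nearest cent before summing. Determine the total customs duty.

Line 1 (J-555, Galania, 1,849 units, $13,201.86):
Base rate for J-555 is 19.5% + $2.55/unit.
Additional duty on J-555 from Galania: +5.1%. Applied ad valorem rate: 19.5% + 5.1% = 24.6%.
Duty = $13,201.86 × 24.6% + 1,849 × $2.55 = $7,962.61.
Line 2 (S-255, Galania, 3,903 units, $54,134.61):
Base rate for S-255 is 6.5%.
Duty = $54,134.61 × 6.5% = $3,518.75.
Line 3 (G-119, Belland, 511 m², $12,493.95):
Base rate for G-119 is 30%.
Origin Belland qualifies under the Seros–Belland agreement and G-119 is covered: preferential rate Free applies instead.
Duty = $12,493.95 × 0% = $0.00.
Line 4 (J-971, Belland, 3,983 kg, $496,281.80):
Base rate for J-971 is 28.5%.
Origin Belland qualifies under the Seros–Belland agreement and J-971 is covered: preferential rate 23.5% applies instead.
Duty = $496,281.80 × 23.5% = $116,626.22.
Total = $7,962.61 + $3,518.75 + $0.00 + $116,626.22 = $128,107.58.

$128,107.58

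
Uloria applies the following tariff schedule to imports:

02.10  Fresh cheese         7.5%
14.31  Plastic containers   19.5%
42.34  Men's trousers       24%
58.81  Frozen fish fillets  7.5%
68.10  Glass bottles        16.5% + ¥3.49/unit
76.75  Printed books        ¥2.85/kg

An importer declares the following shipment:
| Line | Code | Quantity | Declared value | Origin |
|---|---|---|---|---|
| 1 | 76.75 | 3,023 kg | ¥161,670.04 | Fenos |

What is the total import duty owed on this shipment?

¥8,615.55

Line 1 (76.75, Fenos, 3,023 kg, ¥161,670.04):
Base rate for 76.75 is ¥2.85/kg.
Duty = 3,023 × ¥2.85 = ¥8,615.55.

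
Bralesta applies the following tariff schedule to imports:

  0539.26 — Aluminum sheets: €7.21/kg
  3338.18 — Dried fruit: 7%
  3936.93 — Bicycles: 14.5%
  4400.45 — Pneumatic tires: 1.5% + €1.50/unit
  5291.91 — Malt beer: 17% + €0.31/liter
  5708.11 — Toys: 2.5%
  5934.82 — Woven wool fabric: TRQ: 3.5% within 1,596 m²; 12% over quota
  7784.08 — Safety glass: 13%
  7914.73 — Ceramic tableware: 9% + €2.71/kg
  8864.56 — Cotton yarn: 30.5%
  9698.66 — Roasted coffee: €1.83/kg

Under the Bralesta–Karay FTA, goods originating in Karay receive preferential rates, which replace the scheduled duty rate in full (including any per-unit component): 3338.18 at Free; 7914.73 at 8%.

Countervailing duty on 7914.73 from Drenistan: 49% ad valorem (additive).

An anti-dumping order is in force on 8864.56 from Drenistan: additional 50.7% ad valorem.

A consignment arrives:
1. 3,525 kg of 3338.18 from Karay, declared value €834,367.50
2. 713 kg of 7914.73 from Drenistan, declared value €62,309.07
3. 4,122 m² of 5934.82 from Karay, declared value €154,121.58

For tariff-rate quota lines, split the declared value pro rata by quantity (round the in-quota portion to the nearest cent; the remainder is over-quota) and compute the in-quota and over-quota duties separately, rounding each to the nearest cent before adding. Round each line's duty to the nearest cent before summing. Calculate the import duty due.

€51,493.76

Line 1 (3338.18, Karay, 3,525 kg, €834,367.50):
Base rate for 3338.18 is 7%.
Origin Karay qualifies under the Bralesta–Karay agreement and 3338.18 is covered: preferential rate Free applies instead.
Duty = €834,367.50 × 0% = €0.00.
Line 2 (7914.73, Drenistan, 713 kg, €62,309.07):
Base rate for 7914.73 is 9% + €2.71/kg.
7914.73 has an FTA preferential rate, but origin Drenistan is not Karay; base rate stands.
Additional duty on 7914.73 from Drenistan: +49%. Applied ad valorem rate: 9% + 49% = 58%.
Duty = €62,309.07 × 58% + 713 × €2.71 = €38,071.49.
Line 3 (5934.82, Karay, 4,122 m², €154,121.58):
Code 5934.82 is under a tariff-rate quota (threshold 1,596 m²). In-quota: 1,596 m² at 3.5%; over-quota: 2,526 m² at 12%.
Pro-rata value split: in-quota = €154,121.58 × 1,596/4,122 = €59,674.44; over-quota = €154,121.58 − €59,674.44 = €94,447.14.
In-quota duty = €59,674.44 × 3.5% = €2,088.61. Over-quota duty = €94,447.14 × 12% = €11,333.66.
Line duty = €2,088.61 + €11,333.66 = €13,422.27.
Total = €0.00 + €38,071.49 + €13,422.27 = €51,493.76.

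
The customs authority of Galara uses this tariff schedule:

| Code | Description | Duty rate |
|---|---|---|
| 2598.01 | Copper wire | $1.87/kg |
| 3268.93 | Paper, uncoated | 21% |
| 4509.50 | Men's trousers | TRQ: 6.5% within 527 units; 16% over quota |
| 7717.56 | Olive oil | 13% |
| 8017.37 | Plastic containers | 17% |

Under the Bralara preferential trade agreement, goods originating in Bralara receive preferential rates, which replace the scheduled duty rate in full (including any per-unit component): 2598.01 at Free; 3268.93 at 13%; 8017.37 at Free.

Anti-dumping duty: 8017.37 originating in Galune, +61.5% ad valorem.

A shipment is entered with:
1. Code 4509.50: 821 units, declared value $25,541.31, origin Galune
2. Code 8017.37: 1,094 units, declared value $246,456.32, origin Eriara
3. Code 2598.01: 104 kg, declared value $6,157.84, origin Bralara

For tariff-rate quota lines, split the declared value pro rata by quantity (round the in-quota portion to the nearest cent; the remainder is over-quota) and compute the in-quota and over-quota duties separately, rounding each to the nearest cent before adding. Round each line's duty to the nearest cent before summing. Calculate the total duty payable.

$44,426.65

Line 1 (4509.50, Galune, 821 units, $25,541.31):
Code 4509.50 is under a tariff-rate quota (threshold 527 units). In-quota: 527 units at 6.5%; over-quota: 294 units at 16%.
Pro-rata value split: in-quota = $25,541.31 × 527/821 = $16,394.97; over-quota = $25,541.31 − $16,394.97 = $9,146.34.
In-quota duty = $16,394.97 × 6.5% = $1,065.67. Over-quota duty = $9,146.34 × 16% = $1,463.41.
Line duty = $1,065.67 + $1,463.41 = $2,529.08.
Line 2 (8017.37, Eriara, 1,094 units, $246,456.32):
Base rate for 8017.37 is 17%.
8017.37 has an FTA preferential rate, but origin Eriara is not Bralara; base rate stands.
The additional-duty order on 8017.37 targets Galune, not Eriara; it does not apply.
Duty = $246,456.32 × 17% = $41,897.57.
Line 3 (2598.01, Bralara, 104 kg, $6,157.84):
Base rate for 2598.01 is $1.87/kg.
Origin Bralara qualifies under the Galara–Bralara agreement and 2598.01 is covered: preferential rate Free applies instead.
Duty = $6,157.84 × 0% = $0.00.
Total = $2,529.08 + $41,897.57 + $0.00 = $44,426.65.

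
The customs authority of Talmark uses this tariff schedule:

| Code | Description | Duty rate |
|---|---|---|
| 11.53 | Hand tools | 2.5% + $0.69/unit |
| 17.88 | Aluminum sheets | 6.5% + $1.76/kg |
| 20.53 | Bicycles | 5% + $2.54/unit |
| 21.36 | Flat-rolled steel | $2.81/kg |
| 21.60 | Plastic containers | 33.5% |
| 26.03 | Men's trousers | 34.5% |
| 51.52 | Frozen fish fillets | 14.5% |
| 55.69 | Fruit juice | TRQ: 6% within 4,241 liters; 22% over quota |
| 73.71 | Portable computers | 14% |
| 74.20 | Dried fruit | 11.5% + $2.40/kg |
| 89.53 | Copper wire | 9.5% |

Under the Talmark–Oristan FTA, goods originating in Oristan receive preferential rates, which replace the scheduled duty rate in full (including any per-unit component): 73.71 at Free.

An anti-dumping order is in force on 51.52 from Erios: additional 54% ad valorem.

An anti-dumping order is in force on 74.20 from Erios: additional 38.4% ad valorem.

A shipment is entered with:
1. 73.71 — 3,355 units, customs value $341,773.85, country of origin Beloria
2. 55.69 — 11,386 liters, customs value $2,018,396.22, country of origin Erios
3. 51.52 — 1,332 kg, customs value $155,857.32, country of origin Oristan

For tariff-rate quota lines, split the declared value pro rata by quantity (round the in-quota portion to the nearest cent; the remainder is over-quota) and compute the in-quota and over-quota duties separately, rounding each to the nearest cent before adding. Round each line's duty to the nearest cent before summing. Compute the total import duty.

Line 1 (73.71, Beloria, 3,355 units, $341,773.85):
Base rate for 73.71 is 14%.
73.71 has an FTA preferential rate, but origin Beloria is not Oristan; base rate stands.
Duty = $341,773.85 × 14% = $47,848.34.
Line 2 (55.69, Erios, 11,386 liters, $2,018,396.22):
Code 55.69 is under a tariff-rate quota (threshold 4,241 liters). In-quota: 4,241 liters at 6%; over-quota: 7,145 liters at 22%.
Pro-rata value split: in-quota = $2,018,396.22 × 4,241/11,386 = $751,802.07; over-quota = $2,018,396.22 − $751,802.07 = $1,266,594.15.
In-quota duty = $751,802.07 × 6% = $45,108.12. Over-quota duty = $1,266,594.15 × 22% = $278,650.71.
Line duty = $45,108.12 + $278,650.71 = $323,758.83.
Line 3 (51.52, Oristan, 1,332 kg, $155,857.32):
Base rate for 51.52 is 14.5%.
Origin Oristan is the FTA partner but 51.52 is not on the preference list; base rate stands.
The additional-duty order on 51.52 targets Erios, not Oristan; it does not apply.
Duty = $155,857.32 × 14.5% = $22,599.31.
Total = $47,848.34 + $323,758.83 + $22,599.31 = $394,206.48.

$394,206.48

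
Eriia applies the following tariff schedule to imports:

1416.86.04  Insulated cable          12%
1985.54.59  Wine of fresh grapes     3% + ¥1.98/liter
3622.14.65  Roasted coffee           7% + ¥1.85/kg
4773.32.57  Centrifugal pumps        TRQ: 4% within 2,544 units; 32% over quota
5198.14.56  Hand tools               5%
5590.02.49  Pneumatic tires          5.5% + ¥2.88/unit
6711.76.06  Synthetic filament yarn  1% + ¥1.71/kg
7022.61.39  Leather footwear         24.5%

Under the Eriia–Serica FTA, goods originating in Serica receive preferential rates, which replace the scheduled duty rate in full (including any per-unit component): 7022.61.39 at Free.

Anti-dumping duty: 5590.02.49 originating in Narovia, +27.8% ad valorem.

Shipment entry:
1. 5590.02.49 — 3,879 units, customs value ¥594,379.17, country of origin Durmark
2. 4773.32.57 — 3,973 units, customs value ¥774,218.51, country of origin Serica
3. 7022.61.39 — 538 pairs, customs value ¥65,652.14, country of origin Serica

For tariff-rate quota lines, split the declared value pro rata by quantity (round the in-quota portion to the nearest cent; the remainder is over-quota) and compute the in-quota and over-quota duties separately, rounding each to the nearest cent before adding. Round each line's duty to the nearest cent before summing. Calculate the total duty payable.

Line 1 (5590.02.49, Durmark, 3,879 units, ¥594,379.17):
Base rate for 5590.02.49 is 5.5% + ¥2.88/unit.
The additional-duty order on 5590.02.49 targets Narovia, not Durmark; it does not apply.
Duty = ¥594,379.17 × 5.5% + 3,879 × ¥2.88 = ¥43,862.37.
Line 2 (4773.32.57, Serica, 3,973 units, ¥774,218.51):
Code 4773.32.57 is under a tariff-rate quota (threshold 2,544 units). In-quota: 2,544 units at 4%; over-quota: 1,429 units at 32%.
Pro-rata value split: in-quota = ¥774,218.51 × 2,544/3,973 = ¥495,749.28; over-quota = ¥774,218.51 − ¥495,749.28 = ¥278,469.23.
In-quota duty = ¥495,749.28 × 4% = ¥19,829.97. Over-quota duty = ¥278,469.23 × 32% = ¥89,110.15.
Line duty = ¥19,829.97 + ¥89,110.15 = ¥108,940.12.
Line 3 (7022.61.39, Serica, 538 pairs, ¥65,652.14):
Base rate for 7022.61.39 is 24.5%.
Origin Serica qualifies under the Eriia–Serica agreement and 7022.61.39 is covered: preferential rate Free applies instead.
Duty = ¥65,652.14 × 0% = ¥0.00.
Total = ¥43,862.37 + ¥108,940.12 + ¥0.00 = ¥152,802.49.

¥152,802.49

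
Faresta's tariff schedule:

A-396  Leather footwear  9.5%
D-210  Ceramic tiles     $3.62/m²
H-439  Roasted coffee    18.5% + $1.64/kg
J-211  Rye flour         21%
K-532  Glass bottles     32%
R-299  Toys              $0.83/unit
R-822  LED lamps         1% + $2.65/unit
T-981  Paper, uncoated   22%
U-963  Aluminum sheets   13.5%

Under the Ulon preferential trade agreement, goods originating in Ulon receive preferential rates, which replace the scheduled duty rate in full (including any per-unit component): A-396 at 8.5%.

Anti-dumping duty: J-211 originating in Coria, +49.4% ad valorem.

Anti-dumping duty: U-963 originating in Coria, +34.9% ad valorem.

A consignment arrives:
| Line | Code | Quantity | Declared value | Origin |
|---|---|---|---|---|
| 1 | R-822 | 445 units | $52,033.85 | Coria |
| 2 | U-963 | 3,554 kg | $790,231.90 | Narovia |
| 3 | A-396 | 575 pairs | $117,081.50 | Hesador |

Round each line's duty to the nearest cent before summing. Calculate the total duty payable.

Line 1 (R-822, Coria, 445 units, $52,033.85):
Base rate for R-822 is 1% + $2.65/unit.
Duty = $52,033.85 × 1% + 445 × $2.65 = $1,699.59.
Line 2 (U-963, Narovia, 3,554 kg, $790,231.90):
Base rate for U-963 is 13.5%.
The additional-duty order on U-963 targets Coria, not Narovia; it does not apply.
Duty = $790,231.90 × 13.5% = $106,681.31.
Line 3 (A-396, Hesador, 575 pairs, $117,081.50):
Base rate for A-396 is 9.5%.
A-396 has an FTA preferential rate, but origin Hesador is not Ulon; base rate stands.
Duty = $117,081.50 × 9.5% = $11,122.74.
Total = $1,699.59 + $106,681.31 + $11,122.74 = $119,503.64.

$119,503.64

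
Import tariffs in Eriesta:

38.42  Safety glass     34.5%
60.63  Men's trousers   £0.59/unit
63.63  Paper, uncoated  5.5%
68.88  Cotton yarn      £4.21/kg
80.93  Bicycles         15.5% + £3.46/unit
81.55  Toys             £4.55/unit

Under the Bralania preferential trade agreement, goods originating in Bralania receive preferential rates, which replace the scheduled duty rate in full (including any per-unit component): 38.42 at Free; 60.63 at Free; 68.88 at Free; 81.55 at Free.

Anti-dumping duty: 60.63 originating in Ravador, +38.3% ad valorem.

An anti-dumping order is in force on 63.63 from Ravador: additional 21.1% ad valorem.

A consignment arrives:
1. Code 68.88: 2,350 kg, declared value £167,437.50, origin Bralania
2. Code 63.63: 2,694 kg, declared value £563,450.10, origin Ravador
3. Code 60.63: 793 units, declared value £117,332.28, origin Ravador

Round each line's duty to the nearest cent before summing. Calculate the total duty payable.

£195,283.86

Line 1 (68.88, Bralania, 2,350 kg, £167,437.50):
Base rate for 68.88 is £4.21/kg.
Origin Bralania qualifies under the Eriesta–Bralania agreement and 68.88 is covered: preferential rate Free applies instead.
Duty = £167,437.50 × 0% = £0.00.
Line 2 (63.63, Ravador, 2,694 kg, £563,450.10):
Base rate for 63.63 is 5.5%.
Additional duty on 63.63 from Ravador: +21.1%. Applied ad valorem rate: 5.5% + 21.1% = 26.6%.
Duty = £563,450.10 × 26.6% = £149,877.73.
Line 3 (60.63, Ravador, 793 units, £117,332.28):
Base rate for 60.63 is £0.59/unit.
60.63 has an FTA preferential rate, but origin Ravador is not Bralania; base rate stands.
Additional duty on 60.63 from Ravador: +38.3% ad valorem. Applied ad valorem rate = 38.3%.
Duty = £117,332.28 × 38.3% + 793 × £0.59 = £45,406.13.
Total = £0.00 + £149,877.73 + £45,406.13 = £195,283.86.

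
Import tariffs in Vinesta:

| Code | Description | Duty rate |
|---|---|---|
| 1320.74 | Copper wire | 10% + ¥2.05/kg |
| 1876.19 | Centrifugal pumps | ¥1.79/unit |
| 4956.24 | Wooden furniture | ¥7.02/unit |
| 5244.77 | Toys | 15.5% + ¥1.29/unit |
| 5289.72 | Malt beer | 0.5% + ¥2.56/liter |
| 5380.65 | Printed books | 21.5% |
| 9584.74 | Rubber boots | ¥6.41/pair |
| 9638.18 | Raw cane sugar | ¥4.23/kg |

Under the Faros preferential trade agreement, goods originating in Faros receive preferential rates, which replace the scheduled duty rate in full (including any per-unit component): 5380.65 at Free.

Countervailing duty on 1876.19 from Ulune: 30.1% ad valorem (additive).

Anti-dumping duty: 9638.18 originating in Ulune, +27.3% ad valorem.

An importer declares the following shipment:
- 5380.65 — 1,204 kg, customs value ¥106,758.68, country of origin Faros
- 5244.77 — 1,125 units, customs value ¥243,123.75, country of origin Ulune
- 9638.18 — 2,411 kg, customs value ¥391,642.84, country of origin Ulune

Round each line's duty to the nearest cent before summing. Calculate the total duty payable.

¥156,252.46

Line 1 (5380.65, Faros, 1,204 kg, ¥106,758.68):
Base rate for 5380.65 is 21.5%.
Origin Faros qualifies under the Vinesta–Faros agreement and 5380.65 is covered: preferential rate Free applies instead.
Duty = ¥106,758.68 × 0% = ¥0.00.
Line 2 (5244.77, Ulune, 1,125 units, ¥243,123.75):
Base rate for 5244.77 is 15.5% + ¥1.29/unit.
Duty = ¥243,123.75 × 15.5% + 1,125 × ¥1.29 = ¥39,135.43.
Line 3 (9638.18, Ulune, 2,411 kg, ¥391,642.84):
Base rate for 9638.18 is ¥4.23/kg.
Additional duty on 9638.18 from Ulune: +27.3% ad valorem. Applied ad valorem rate = 27.3%.
Duty = ¥391,642.84 × 27.3% + 2,411 × ¥4.23 = ¥117,117.03.
Total = ¥0.00 + ¥39,135.43 + ¥117,117.03 = ¥156,252.46.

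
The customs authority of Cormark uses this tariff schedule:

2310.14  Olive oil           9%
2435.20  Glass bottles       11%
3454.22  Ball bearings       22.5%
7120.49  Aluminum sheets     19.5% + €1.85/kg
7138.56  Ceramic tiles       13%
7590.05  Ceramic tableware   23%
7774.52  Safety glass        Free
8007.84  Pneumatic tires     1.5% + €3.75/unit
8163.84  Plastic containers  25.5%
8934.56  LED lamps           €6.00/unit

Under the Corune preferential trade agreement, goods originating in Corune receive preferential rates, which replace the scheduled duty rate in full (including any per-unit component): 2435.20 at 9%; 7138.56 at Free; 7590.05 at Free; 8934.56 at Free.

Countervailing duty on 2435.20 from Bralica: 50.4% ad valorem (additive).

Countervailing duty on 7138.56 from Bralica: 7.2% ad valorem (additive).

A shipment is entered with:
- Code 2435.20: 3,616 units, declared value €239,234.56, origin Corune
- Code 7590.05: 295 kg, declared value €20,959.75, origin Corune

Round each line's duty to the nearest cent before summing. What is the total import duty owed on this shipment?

€21,531.11

Line 1 (2435.20, Corune, 3,616 units, €239,234.56):
Base rate for 2435.20 is 11%.
Origin Corune qualifies under the Cormark–Corune agreement and 2435.20 is covered: preferential rate 9% applies instead.
The additional-duty order on 2435.20 targets Bralica, not Corune; it does not apply.
Duty = €239,234.56 × 9% = €21,531.11.
Line 2 (7590.05, Corune, 295 kg, €20,959.75):
Base rate for 7590.05 is 23%.
Origin Corune qualifies under the Cormark–Corune agreement and 7590.05 is covered: preferential rate Free applies instead.
Duty = €20,959.75 × 0% = €0.00.
Total = €21,531.11 + €0.00 = €21,531.11.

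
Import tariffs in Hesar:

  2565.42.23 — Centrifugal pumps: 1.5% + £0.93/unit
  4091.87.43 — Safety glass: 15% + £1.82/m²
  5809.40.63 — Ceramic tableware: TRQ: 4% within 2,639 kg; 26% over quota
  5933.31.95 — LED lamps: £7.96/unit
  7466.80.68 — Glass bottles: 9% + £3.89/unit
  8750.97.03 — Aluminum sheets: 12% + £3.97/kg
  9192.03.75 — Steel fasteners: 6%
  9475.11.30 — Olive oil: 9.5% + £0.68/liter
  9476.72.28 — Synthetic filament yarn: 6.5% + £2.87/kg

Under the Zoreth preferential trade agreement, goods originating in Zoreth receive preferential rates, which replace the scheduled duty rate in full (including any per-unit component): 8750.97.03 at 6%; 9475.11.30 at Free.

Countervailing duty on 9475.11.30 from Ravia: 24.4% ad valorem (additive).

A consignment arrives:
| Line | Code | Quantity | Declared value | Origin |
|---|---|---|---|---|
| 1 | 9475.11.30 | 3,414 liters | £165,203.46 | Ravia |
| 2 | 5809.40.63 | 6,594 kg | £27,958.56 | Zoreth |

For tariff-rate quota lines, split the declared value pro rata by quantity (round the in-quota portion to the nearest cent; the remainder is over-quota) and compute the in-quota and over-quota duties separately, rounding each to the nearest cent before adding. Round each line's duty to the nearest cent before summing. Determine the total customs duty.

£63,133.05

Line 1 (9475.11.30, Ravia, 3,414 liters, £165,203.46):
Base rate for 9475.11.30 is 9.5% + £0.68/liter.
9475.11.30 has an FTA preferential rate, but origin Ravia is not Zoreth; base rate stands.
Additional duty on 9475.11.30 from Ravia: +24.4%. Applied ad valorem rate: 9.5% + 24.4% = 33.9%.
Duty = £165,203.46 × 33.9% + 3,414 × £0.68 = £58,325.49.
Line 2 (5809.40.63, Zoreth, 6,594 kg, £27,958.56):
Code 5809.40.63 is under a tariff-rate quota (threshold 2,639 kg). In-quota: 2,639 kg at 4%; over-quota: 3,955 kg at 26%.
Pro-rata value split: in-quota = £27,958.56 × 2,639/6,594 = £11,189.36; over-quota = £27,958.56 − £11,189.36 = £16,769.20.
In-quota duty = £11,189.36 × 4% = £447.57. Over-quota duty = £16,769.20 × 26% = £4,359.99.
Line duty = £447.57 + £4,359.99 = £4,807.56.
Total = £58,325.49 + £4,807.56 = £63,133.05.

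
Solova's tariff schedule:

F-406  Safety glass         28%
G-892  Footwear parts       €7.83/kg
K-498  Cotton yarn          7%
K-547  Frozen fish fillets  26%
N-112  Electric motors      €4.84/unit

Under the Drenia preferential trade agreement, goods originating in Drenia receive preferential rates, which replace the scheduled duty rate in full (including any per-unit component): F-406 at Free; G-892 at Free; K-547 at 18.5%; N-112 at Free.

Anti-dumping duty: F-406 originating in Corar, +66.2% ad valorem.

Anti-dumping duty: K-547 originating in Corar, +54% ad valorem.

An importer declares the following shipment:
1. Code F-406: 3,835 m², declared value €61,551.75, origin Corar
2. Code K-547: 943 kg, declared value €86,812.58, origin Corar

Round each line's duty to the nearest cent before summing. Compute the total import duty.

€127,431.81

Line 1 (F-406, Corar, 3,835 m², €61,551.75):
Base rate for F-406 is 28%.
F-406 has an FTA preferential rate, but origin Corar is not Drenia; base rate stands.
Additional duty on F-406 from Corar: +66.2%. Applied ad valorem rate: 28% + 66.2% = 94.2%.
Duty = €61,551.75 × 94.2% = €57,981.75.
Line 2 (K-547, Corar, 943 kg, €86,812.58):
Base rate for K-547 is 26%.
K-547 has an FTA preferential rate, but origin Corar is not Drenia; base rate stands.
Additional duty on K-547 from Corar: +54%. Applied ad valorem rate: 26% + 54% = 80%.
Duty = €86,812.58 × 80% = €69,450.06.
Total = €57,981.75 + €69,450.06 = €127,431.81.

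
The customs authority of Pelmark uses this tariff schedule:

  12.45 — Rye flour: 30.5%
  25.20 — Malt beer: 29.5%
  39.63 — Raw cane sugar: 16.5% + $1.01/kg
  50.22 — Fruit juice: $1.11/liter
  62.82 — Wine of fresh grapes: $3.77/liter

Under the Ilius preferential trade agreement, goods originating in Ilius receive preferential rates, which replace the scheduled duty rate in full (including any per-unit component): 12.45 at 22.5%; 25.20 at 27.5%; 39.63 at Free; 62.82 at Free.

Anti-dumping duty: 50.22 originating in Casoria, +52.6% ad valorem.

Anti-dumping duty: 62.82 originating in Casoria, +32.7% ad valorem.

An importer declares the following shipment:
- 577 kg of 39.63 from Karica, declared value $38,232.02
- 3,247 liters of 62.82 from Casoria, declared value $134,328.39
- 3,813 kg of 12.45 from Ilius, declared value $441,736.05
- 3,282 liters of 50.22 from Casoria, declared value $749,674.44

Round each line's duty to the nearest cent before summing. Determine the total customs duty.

$560,420.01

Line 1 (39.63, Karica, 577 kg, $38,232.02):
Base rate for 39.63 is 16.5% + $1.01/kg.
39.63 has an FTA preferential rate, but origin Karica is not Ilius; base rate stands.
Duty = $38,232.02 × 16.5% + 577 × $1.01 = $6,891.05.
Line 2 (62.82, Casoria, 3,247 liters, $134,328.39):
Base rate for 62.82 is $3.77/liter.
62.82 has an FTA preferential rate, but origin Casoria is not Ilius; base rate stands.
Additional duty on 62.82 from Casoria: +32.7% ad valorem. Applied ad valorem rate = 32.7%.
Duty = $134,328.39 × 32.7% + 3,247 × $3.77 = $56,166.57.
Line 3 (12.45, Ilius, 3,813 kg, $441,736.05):
Base rate for 12.45 is 30.5%.
Origin Ilius qualifies under the Pelmark–Ilius agreement and 12.45 is covered: preferential rate 22.5% applies instead.
Duty = $441,736.05 × 22.5% = $99,390.61.
Line 4 (50.22, Casoria, 3,282 liters, $749,674.44):
Base rate for 50.22 is $1.11/liter.
Additional duty on 50.22 from Casoria: +52.6% ad valorem. Applied ad valorem rate = 52.6%.
Duty = $749,674.44 × 52.6% + 3,282 × $1.11 = $397,971.78.
Total = $6,891.05 + $56,166.57 + $99,390.61 + $397,971.78 = $560,420.01.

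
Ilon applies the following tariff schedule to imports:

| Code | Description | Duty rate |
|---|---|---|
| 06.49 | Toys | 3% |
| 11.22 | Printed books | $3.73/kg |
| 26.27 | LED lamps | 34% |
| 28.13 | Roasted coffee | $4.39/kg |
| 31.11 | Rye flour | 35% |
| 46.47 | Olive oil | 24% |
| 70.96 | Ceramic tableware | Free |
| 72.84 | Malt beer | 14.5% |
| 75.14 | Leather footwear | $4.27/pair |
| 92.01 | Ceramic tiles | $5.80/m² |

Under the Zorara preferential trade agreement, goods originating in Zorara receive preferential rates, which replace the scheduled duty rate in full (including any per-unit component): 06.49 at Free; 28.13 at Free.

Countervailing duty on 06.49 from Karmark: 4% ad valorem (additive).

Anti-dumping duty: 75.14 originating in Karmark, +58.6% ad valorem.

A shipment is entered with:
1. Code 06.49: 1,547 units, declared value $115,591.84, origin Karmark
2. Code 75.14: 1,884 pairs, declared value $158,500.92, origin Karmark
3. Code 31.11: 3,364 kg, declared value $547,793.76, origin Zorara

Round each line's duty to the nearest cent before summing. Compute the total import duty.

Line 1 (06.49, Karmark, 1,547 units, $115,591.84):
Base rate for 06.49 is 3%.
06.49 has an FTA preferential rate, but origin Karmark is not Zorara; base rate stands.
Additional duty on 06.49 from Karmark: +4%. Applied ad valorem rate: 3% + 4% = 7%.
Duty = $115,591.84 × 7% = $8,091.43.
Line 2 (75.14, Karmark, 1,884 pairs, $158,500.92):
Base rate for 75.14 is $4.27/pair.
Additional duty on 75.14 from Karmark: +58.6% ad valorem. Applied ad valorem rate = 58.6%.
Duty = $158,500.92 × 58.6% + 1,884 × $4.27 = $100,926.22.
Line 3 (31.11, Zorara, 3,364 kg, $547,793.76):
Base rate for 31.11 is 35%.
Origin Zorara is the FTA partner but 31.11 is not on the preference list; base rate stands.
Duty = $547,793.76 × 35% = $191,727.82.
Total = $8,091.43 + $100,926.22 + $191,727.82 = $300,745.47.

$300,745.47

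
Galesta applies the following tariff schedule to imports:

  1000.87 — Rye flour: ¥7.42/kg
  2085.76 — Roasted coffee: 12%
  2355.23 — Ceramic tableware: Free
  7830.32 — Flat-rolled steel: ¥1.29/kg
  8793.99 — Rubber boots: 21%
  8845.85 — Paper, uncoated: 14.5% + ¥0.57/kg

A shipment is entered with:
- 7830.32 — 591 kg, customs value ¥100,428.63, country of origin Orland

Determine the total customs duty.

Line 1 (7830.32, Orland, 591 kg, ¥100,428.63):
Base rate for 7830.32 is ¥1.29/kg.
Duty = 591 × ¥1.29 = ¥762.39.

¥762.39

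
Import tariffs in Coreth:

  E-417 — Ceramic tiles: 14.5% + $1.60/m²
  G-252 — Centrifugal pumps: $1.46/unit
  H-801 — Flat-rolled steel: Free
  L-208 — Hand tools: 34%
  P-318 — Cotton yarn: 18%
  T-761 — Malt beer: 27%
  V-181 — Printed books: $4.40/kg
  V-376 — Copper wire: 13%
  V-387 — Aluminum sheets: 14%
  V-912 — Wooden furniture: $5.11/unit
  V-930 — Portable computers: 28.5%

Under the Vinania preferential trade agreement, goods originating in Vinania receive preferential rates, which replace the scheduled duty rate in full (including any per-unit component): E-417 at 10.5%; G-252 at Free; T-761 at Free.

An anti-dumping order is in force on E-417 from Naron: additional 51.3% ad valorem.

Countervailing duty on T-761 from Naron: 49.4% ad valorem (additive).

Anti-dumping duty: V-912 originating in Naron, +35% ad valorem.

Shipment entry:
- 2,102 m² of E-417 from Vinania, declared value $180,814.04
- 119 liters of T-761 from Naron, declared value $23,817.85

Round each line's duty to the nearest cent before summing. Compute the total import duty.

$37,182.31

Line 1 (E-417, Vinania, 2,102 m², $180,814.04):
Base rate for E-417 is 14.5% + $1.60/m².
Origin Vinania qualifies under the Coreth–Vinania agreement and E-417 is covered: preferential rate 10.5% applies instead.
The additional-duty order on E-417 targets Naron, not Vinania; it does not apply.
Duty = $180,814.04 × 10.5% = $18,985.47.
Line 2 (T-761, Naron, 119 liters, $23,817.85):
Base rate for T-761 is 27%.
T-761 has an FTA preferential rate, but origin Naron is not Vinania; base rate stands.
Additional duty on T-761 from Naron: +49.4%. Applied ad valorem rate: 27% + 49.4% = 76.4%.
Duty = $23,817.85 × 76.4% = $18,196.84.
Total = $18,985.47 + $18,196.84 = $37,182.31.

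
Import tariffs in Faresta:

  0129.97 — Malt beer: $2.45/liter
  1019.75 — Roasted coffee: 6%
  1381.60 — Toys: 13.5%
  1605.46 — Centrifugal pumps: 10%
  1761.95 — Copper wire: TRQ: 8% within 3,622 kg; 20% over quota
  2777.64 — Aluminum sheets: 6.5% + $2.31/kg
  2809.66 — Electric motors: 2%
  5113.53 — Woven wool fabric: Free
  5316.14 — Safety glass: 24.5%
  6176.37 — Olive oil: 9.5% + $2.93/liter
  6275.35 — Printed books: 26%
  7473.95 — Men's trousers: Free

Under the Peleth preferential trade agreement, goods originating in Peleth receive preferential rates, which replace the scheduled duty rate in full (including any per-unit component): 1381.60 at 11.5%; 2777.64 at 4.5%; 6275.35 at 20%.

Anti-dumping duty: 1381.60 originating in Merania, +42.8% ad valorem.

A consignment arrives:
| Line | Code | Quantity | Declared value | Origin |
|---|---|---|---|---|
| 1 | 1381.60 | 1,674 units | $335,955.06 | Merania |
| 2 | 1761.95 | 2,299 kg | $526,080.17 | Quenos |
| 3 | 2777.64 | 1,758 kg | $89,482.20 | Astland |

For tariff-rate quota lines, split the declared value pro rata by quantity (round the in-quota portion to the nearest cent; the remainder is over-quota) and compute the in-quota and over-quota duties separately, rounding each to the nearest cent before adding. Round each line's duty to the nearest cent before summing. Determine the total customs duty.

Line 1 (1381.60, Merania, 1,674 units, $335,955.06):
Base rate for 1381.60 is 13.5%.
1381.60 has an FTA preferential rate, but origin Merania is not Peleth; base rate stands.
Additional duty on 1381.60 from Merania: +42.8%. Applied ad valorem rate: 13.5% + 42.8% = 56.3%.
Duty = $335,955.06 × 56.3% = $189,142.70.
Line 2 (1761.95, Quenos, 2,299 kg, $526,080.17):
Code 1761.95 is under a tariff-rate quota (threshold 3,622 kg). Quantity 2,299 kg is within the quota, so the in-quota rate 8% applies to the full value.
Duty = $526,080.17 × 8% = $42,086.41.
Line 3 (2777.64, Astland, 1,758 kg, $89,482.20):
Base rate for 2777.64 is 6.5% + $2.31/kg.
2777.64 has an FTA preferential rate, but origin Astland is not Peleth; base rate stands.
Duty = $89,482.20 × 6.5% + 1,758 × $2.31 = $9,877.32.
Total = $189,142.70 + $42,086.41 + $9,877.32 = $241,106.43.

$241,106.43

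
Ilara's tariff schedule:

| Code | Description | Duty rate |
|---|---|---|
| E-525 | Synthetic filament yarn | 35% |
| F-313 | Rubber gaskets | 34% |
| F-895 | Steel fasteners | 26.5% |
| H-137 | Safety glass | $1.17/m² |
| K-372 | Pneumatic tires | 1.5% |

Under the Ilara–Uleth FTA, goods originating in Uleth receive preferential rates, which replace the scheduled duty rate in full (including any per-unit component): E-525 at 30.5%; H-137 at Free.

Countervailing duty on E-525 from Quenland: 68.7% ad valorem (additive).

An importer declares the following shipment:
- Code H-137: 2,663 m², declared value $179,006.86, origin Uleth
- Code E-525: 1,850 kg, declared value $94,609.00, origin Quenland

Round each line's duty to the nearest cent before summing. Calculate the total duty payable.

$98,109.53

Line 1 (H-137, Uleth, 2,663 m², $179,006.86):
Base rate for H-137 is $1.17/m².
Origin Uleth qualifies under the Ilara–Uleth agreement and H-137 is covered: preferential rate Free applies instead.
Duty = $179,006.86 × 0% = $0.00.
Line 2 (E-525, Quenland, 1,850 kg, $94,609.00):
Base rate for E-525 is 35%.
E-525 has an FTA preferential rate, but origin Quenland is not Uleth; base rate stands.
Additional duty on E-525 from Quenland: +68.7%. Applied ad valorem rate: 35% + 68.7% = 103.7%.
Duty = $94,609.00 × 103.7% = $98,109.53.
Total = $0.00 + $98,109.53 = $98,109.53.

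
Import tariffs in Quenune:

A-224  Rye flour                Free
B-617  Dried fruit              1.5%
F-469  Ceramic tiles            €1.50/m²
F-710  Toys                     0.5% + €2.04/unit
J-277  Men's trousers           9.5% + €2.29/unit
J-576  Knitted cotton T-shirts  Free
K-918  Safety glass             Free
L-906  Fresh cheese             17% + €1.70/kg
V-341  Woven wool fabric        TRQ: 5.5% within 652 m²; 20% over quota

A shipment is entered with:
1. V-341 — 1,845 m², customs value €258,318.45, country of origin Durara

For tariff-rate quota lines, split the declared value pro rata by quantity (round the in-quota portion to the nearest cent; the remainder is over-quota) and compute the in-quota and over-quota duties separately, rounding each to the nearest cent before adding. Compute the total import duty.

€38,427.15

Line 1 (V-341, Durara, 1,845 m², €258,318.45):
Code V-341 is under a tariff-rate quota (threshold 652 m²). In-quota: 652 m² at 5.5%; over-quota: 1,193 m² at 20%.
Pro-rata value split: in-quota = €258,318.45 × 652/1,845 = €91,286.52; over-quota = €258,318.45 − €91,286.52 = €167,031.93.
In-quota duty = €91,286.52 × 5.5% = €5,020.76. Over-quota duty = €167,031.93 × 20% = €33,406.39.
Line duty = €5,020.76 + €33,406.39 = €38,427.15.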